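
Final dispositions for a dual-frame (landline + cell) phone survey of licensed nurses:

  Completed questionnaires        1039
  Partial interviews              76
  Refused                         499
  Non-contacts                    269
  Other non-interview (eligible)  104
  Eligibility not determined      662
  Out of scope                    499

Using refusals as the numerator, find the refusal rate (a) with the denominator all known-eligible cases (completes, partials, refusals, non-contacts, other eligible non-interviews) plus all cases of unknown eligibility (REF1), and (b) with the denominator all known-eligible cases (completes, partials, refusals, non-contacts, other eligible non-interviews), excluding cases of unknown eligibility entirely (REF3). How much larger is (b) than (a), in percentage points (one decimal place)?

Top → 499
Base → 1039 + 76 + 499 + 269 + 104 + 662 = 2649
REF1 = 499 / 2649 = 0.1884
Base → 1039 + 76 + 499 + 269 + 104 = 1987
REF3 = 499 / 1987 = 0.2511
Difference = 25.11 − 18.84 = 6.27 percentage points

6.3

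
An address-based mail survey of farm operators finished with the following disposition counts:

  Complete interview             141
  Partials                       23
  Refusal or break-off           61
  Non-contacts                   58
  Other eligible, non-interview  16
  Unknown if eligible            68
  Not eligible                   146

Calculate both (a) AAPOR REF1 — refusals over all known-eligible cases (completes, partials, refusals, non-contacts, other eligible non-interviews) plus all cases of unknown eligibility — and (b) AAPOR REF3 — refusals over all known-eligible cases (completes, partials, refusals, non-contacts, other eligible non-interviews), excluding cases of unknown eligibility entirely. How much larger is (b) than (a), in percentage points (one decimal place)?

Num → 61
Base → 141 + 23 + 61 + 58 + 16 + 68 = 367
REF1 = 61 / 367 = 0.1662
Base → 141 + 23 + 61 + 58 + 16 = 299
REF3 = 61 / 299 = 0.2040
Difference = 20.40 − 16.62 = 3.78 percentage points

3.8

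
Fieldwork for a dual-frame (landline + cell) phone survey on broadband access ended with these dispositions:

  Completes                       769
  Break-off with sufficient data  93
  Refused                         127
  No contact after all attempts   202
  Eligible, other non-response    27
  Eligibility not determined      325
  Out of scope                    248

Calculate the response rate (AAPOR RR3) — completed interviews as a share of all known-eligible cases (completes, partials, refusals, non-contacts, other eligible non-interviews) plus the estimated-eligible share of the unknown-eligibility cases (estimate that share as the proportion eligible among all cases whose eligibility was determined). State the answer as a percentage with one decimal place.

Top → 769
Determined eligible → 769 + 93 + 127 + 202 + 27 = 1218
e = 1218 / (1218 + 248) = 1218 / 1466 = 0.8308
Eligible share of unknowns → 0.8308 × 325 = 270.01
Denominator → 1218 + 270.01 = 1488.01
RR3 = 769 / 1488.01 = 0.5168

51.7%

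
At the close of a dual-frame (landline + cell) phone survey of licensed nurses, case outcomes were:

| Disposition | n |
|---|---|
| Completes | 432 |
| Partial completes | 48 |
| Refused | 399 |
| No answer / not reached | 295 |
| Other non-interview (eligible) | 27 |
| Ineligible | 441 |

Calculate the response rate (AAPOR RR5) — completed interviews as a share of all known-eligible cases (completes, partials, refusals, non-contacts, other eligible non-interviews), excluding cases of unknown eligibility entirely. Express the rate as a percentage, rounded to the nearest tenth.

Numerator: 432
Denominator: 432 + 48 + 399 + 295 + 27 = 1201
RR5 = 432 / 1201 = 0.3597

36.0%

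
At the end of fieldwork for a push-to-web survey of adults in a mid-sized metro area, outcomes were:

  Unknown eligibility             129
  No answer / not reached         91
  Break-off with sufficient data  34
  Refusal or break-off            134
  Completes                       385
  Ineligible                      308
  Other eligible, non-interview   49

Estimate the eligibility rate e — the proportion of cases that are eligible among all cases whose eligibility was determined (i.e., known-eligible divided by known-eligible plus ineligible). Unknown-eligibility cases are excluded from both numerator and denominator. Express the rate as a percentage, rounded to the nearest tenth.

Known eligible → 385 + 34 + 134 + 91 + 49 = 693
e = 693 / (693 + 308) = 693 / 1001 = 0.6923

69.2%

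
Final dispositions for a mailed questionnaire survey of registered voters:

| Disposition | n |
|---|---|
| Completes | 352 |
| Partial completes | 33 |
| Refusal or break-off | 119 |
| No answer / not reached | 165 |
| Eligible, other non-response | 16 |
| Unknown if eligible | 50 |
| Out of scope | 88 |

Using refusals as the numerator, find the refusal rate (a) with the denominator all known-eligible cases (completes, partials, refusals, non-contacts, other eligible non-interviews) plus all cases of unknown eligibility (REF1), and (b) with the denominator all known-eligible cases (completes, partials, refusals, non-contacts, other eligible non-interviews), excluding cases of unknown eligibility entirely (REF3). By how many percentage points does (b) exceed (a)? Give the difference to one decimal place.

1.2

Num = 119
Base = 352 + 33 + 119 + 165 + 16 + 50 = 735
REF1 = 119 / 735 = 0.1619
Base = 352 + 33 + 119 + 165 + 16 = 685
REF3 = 119 / 685 = 0.1737
Difference = 17.37 − 16.19 = 1.18 percentage points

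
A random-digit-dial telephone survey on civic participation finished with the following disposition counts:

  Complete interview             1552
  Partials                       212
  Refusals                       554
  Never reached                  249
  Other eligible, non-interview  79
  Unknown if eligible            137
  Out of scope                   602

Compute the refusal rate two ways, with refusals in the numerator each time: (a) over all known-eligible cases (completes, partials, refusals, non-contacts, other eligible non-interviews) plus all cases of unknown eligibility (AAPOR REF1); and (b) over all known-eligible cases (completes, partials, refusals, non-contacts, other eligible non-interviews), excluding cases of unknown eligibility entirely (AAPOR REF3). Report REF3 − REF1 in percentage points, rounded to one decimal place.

Num = 554
Denom = 1552 + 212 + 554 + 249 + 79 + 137 = 2783
REF1 = 554 / 2783 = 0.1991
Denom = 1552 + 212 + 554 + 249 + 79 = 2646
REF3 = 554 / 2646 = 0.2094
Difference = 20.94 − 19.91 = 1.03 percentage points

1.0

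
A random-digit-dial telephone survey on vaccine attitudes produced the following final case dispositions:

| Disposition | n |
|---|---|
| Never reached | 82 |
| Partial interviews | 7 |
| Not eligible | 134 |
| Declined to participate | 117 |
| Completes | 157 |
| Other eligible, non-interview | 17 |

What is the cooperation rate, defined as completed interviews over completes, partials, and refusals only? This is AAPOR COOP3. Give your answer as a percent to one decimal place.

Numerator: 157
Base: 157 + 7 + 117 = 281
COOP3 = 157 / 281 = 0.5587

55.9%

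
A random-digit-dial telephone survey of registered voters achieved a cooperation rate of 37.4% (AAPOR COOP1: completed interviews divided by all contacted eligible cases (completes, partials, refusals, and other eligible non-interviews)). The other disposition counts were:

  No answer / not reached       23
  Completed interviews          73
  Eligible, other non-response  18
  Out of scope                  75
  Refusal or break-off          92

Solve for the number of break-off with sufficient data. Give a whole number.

12

COOP1 = 73 / D = 0.374
D = 73 / 0.374 = 195.2
Other denominator terms total 183
break-off with sufficient data = 195.2 − 183 ≈ 12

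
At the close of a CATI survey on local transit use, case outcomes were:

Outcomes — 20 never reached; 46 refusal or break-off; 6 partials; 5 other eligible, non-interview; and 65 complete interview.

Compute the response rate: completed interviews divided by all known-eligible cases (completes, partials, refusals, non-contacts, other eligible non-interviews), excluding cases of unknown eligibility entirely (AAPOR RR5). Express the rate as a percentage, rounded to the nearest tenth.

Num → 65
Denominator → 65 + 6 + 46 + 20 + 5 = 142
RR5 = 65 / 142 = 0.4577

45.8%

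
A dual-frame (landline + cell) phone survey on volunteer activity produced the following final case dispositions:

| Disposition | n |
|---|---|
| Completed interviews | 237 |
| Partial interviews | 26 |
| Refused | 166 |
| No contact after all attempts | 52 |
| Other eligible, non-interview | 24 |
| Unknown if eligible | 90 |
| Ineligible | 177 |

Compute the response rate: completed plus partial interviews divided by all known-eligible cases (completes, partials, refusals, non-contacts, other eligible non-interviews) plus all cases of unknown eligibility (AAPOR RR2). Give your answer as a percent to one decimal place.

44.2%

Num: 237 + 26 = 263
Denominator: 237 + 26 + 166 + 52 + 24 + 90 = 595
RR2 = 263 / 595 = 0.4420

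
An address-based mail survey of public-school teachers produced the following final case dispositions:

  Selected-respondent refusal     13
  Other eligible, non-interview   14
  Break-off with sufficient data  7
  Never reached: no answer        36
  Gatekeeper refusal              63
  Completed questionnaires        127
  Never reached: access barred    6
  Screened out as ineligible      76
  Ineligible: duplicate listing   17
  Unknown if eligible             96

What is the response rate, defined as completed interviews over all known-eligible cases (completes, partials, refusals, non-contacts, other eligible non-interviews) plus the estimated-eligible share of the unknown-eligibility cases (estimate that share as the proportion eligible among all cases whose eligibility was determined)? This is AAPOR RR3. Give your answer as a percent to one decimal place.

37.7%

Refusal or break-off = 63 + 13 = 76
Non-contacts = 36 + 6 = 42
Ineligible = 76 + 17 = 93
Numerator = 127
Eligible (known) = 127 + 7 + 76 + 42 + 14 = 266
e = 266 / (266 + 93) = 266 / 359 = 0.7409
e × U = 0.7409 × 96 = 71.13
Denom = 266 + 71.13 = 337.13
RR3 = 127 / 337.13 = 0.3767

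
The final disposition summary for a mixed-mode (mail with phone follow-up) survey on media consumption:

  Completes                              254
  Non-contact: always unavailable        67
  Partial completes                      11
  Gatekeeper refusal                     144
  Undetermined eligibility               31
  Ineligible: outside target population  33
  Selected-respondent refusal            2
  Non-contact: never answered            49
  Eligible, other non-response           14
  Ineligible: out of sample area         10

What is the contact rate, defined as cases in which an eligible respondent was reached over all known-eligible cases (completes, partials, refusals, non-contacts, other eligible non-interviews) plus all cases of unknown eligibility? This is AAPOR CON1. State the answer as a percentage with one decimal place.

74.3%

Refusals = 144 + 2 = 146
No answer / not reached = 49 + 67 = 116
Out of scope = 33 + 10 = 43
Num: 254 + 11 + 146 + 14 = 425
Denominator: 254 + 11 + 146 + 116 + 14 + 31 = 572
CON1 = 425 / 572 = 0.7430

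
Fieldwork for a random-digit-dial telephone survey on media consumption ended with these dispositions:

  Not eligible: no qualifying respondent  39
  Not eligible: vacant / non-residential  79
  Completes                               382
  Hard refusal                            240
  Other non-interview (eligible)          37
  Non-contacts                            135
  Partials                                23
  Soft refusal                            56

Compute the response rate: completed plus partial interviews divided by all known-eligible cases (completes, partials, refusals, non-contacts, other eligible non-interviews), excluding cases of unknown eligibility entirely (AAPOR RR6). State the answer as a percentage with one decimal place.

Refusals = 240 + 56 = 296
Out of scope = 39 + 79 = 118
Numerator: 382 + 23 = 405
Denominator: 382 + 23 + 296 + 135 + 37 = 873
RR6 = 405 / 873 = 0.4639

46.4%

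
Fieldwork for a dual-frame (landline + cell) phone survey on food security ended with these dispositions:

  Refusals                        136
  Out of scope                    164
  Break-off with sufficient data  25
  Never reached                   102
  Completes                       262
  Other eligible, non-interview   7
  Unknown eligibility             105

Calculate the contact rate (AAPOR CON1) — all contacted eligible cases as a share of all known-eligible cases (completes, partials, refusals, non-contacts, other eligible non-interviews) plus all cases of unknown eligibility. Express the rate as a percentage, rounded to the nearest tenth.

67.5%

Top → 262 + 25 + 136 + 7 = 430
Denominator → 262 + 25 + 136 + 102 + 7 + 105 = 637
CON1 = 430 / 637 = 0.6750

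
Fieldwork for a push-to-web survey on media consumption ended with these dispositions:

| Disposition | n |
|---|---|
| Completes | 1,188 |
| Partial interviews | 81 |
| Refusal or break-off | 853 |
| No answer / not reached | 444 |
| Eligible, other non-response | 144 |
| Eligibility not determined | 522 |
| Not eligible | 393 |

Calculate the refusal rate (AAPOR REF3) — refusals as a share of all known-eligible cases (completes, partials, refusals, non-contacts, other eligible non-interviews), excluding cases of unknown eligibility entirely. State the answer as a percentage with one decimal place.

31.5%

Num = 853
Denom = 1188 + 81 + 853 + 444 + 144 = 2710
REF3 = 853 / 2710 = 0.3148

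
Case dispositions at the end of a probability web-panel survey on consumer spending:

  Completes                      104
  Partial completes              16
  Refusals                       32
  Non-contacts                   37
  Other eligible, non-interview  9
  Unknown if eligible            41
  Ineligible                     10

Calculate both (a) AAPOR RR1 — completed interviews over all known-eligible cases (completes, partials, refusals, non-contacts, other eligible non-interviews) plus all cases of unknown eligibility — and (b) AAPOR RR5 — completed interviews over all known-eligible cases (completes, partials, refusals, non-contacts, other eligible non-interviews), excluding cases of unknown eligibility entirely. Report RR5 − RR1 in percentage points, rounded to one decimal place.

Num → 104
Base → 104 + 16 + 32 + 37 + 9 + 41 = 239
RR1 = 104 / 239 = 0.4351
Base → 104 + 16 + 32 + 37 + 9 = 198
RR5 = 104 / 198 = 0.5253
Difference = 52.53 − 43.51 = 9.02 percentage points

9.0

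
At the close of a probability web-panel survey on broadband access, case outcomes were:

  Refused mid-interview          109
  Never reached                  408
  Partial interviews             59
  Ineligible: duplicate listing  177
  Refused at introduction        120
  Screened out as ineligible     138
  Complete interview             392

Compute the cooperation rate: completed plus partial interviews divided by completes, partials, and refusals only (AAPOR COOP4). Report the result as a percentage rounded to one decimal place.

66.3%

Declined to participate = 120 + 109 = 229
Not eligible = 138 + 177 = 315
Top: 392 + 59 = 451
Base: 392 + 59 + 229 = 680
COOP4 = 451 / 680 = 0.6632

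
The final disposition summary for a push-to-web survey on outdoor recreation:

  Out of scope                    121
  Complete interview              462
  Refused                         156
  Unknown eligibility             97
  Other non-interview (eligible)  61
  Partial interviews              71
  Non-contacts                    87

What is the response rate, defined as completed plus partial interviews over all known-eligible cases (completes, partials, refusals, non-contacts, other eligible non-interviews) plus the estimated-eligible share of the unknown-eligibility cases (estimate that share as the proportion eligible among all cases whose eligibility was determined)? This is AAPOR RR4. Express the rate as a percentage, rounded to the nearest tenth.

57.8%

Top → 462 + 71 = 533
Determined eligible → 462 + 71 + 156 + 87 + 61 = 837
e = 837 / (837 + 121) = 837 / 958 = 0.8737
e × U → 0.8737 × 97 = 84.75
Denom → 837 + 84.75 = 921.75
RR4 = 533 / 921.75 = 0.5782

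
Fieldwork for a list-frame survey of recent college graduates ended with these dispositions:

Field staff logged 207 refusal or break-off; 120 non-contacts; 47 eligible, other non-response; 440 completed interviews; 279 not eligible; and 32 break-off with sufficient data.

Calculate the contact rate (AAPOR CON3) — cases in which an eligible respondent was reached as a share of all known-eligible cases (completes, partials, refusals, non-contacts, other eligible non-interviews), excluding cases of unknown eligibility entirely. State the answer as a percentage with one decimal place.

Num → 440 + 32 + 207 + 47 = 726
Base → 440 + 32 + 207 + 120 + 47 = 846
CON3 = 726 / 846 = 0.8582

85.8%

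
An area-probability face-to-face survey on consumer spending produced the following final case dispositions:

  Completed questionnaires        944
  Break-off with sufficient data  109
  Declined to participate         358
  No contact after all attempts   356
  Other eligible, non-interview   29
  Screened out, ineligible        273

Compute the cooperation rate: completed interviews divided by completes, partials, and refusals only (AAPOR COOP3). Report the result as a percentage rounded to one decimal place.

Top: 944
Denominator: 944 + 109 + 358 = 1411
COOP3 = 944 / 1411 = 0.6690

66.9%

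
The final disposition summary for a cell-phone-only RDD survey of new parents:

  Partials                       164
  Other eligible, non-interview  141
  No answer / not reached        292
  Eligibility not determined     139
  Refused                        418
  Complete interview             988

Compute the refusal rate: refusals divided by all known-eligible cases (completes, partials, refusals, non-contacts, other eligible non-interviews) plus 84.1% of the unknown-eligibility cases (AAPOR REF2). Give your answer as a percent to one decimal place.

Num: 418
Known eligible: 988 + 164 + 418 + 292 + 141 = 2003
e × U: 0.8410 × 139 = 116.90
Base: 2003 + 116.90 = 2119.90
REF2 = 418 / 2119.90 = 0.1972

19.7%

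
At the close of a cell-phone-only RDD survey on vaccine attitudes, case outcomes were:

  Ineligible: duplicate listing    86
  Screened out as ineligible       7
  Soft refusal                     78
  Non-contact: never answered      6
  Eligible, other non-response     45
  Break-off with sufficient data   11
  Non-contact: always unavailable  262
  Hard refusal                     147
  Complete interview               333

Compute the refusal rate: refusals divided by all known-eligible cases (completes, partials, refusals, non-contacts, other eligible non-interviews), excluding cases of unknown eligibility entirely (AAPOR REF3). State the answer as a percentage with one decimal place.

Refusal or break-off = 147 + 78 = 225
No answer / not reached = 6 + 262 = 268
Not eligible = 7 + 86 = 93
Num → 225
Denom → 333 + 11 + 225 + 268 + 45 = 882
REF3 = 225 / 882 = 0.2551

25.5%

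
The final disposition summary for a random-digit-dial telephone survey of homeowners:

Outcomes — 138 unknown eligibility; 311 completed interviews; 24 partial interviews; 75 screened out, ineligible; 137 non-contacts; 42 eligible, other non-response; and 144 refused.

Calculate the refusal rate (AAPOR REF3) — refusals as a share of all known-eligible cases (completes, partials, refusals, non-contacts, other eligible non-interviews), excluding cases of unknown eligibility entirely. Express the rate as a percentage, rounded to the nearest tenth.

Numerator → 144
Denom → 311 + 24 + 144 + 137 + 42 = 658
REF3 = 144 / 658 = 0.2188

21.9%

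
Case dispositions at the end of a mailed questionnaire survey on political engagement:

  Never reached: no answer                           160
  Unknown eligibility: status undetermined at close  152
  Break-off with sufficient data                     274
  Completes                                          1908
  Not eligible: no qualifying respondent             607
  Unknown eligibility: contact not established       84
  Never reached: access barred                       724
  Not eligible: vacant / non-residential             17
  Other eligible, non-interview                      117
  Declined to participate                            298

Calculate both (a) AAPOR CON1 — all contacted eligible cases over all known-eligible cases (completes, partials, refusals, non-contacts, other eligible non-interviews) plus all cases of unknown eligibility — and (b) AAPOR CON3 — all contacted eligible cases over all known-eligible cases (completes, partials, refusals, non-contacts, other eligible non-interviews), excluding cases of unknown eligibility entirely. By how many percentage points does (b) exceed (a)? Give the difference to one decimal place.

4.7

Non-contacts = 160 + 724 = 884
Unknown if eligible = 84 + 152 = 236
Ineligible = 607 + 17 = 624
Num = 1908 + 274 + 298 + 117 = 2597
Denominator = 1908 + 274 + 298 + 884 + 117 + 236 = 3717
CON1 = 2597 / 3717 = 0.6987
Denominator = 1908 + 274 + 298 + 884 + 117 = 3481
CON3 = 2597 / 3481 = 0.7460
Difference = 74.60 − 69.87 = 4.73 percentage points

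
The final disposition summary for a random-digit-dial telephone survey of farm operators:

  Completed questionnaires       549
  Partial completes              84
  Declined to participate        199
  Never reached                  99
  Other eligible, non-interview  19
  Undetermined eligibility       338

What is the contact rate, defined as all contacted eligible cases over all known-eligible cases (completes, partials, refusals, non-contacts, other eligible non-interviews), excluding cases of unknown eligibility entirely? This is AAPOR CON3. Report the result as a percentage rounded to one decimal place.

Top: 549 + 84 + 199 + 19 = 851
Base: 549 + 84 + 199 + 99 + 19 = 950
CON3 = 851 / 950 = 0.8958

89.6%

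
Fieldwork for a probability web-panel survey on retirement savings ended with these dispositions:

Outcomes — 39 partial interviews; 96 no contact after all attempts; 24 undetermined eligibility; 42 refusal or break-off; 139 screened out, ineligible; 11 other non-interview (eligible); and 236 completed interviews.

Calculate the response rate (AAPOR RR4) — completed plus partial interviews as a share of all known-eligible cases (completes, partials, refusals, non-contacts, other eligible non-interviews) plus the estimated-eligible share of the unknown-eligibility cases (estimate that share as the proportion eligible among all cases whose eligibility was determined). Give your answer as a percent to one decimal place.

Num → 236 + 39 = 275
Known eligible → 236 + 39 + 42 + 96 + 11 = 424
e = 424 / (424 + 139) = 424 / 563 = 0.7531
e × U → 0.7531 × 24 = 18.07
Denominator → 424 + 18.07 = 442.07
RR4 = 275 / 442.07 = 0.6221

62.2%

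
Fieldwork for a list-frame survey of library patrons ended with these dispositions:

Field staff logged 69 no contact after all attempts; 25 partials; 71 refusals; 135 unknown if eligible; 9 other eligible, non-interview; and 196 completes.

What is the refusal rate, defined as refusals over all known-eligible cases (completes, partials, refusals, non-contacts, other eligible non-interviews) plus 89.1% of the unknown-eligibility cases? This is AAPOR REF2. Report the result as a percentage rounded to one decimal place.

Num = 71
Determined eligible = 196 + 25 + 71 + 69 + 9 = 370
Estimated eligible among unknowns = 0.8910 × 135 = 120.28
Denominator = 370 + 120.28 = 490.28
REF2 = 71 / 490.28 = 0.1448

14.5%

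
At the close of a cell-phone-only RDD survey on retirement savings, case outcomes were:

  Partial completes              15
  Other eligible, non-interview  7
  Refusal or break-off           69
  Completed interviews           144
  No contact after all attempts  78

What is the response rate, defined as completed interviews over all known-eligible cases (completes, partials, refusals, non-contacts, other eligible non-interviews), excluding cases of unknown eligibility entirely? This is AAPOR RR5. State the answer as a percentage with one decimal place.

Top → 144
Denominator → 144 + 15 + 69 + 78 + 7 = 313
RR5 = 144 / 313 = 0.4601

46.0%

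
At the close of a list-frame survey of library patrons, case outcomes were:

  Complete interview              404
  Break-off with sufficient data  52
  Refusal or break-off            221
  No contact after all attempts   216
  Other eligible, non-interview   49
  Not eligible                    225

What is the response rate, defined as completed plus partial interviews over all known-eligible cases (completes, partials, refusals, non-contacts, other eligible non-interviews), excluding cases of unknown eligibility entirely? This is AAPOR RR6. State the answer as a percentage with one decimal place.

48.4%

Num → 404 + 52 = 456
Denom → 404 + 52 + 221 + 216 + 49 = 942
RR6 = 456 / 942 = 0.4841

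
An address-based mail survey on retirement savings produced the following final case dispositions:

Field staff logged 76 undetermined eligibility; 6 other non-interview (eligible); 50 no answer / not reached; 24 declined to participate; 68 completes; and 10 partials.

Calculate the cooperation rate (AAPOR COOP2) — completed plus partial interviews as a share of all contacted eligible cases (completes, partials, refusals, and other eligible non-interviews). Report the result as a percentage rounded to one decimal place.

72.2%

Top = 68 + 10 = 78
Denom = 68 + 10 + 24 + 6 = 108
COOP2 = 78 / 108 = 0.7222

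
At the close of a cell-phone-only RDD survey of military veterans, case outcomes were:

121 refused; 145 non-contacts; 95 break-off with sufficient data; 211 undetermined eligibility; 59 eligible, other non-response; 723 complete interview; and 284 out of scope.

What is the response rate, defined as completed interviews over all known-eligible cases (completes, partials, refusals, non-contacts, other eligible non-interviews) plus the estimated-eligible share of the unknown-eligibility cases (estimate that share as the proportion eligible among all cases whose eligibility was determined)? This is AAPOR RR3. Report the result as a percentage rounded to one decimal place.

55.1%

Num → 723
Determined eligible → 723 + 95 + 121 + 145 + 59 = 1143
e = 1143 / (1143 + 284) = 1143 / 1427 = 0.8010
e × U → 0.8010 × 211 = 169.01
Denominator → 1143 + 169.01 = 1312.01
RR3 = 723 / 1312.01 = 0.5511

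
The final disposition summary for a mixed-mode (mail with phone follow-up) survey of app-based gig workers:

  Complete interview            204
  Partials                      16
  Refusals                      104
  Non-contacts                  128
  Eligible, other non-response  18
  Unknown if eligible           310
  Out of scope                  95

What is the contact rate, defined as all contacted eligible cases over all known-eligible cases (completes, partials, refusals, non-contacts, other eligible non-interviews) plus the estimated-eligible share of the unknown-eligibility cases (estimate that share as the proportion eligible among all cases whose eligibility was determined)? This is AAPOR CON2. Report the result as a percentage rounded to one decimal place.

47.0%

Num → 204 + 16 + 104 + 18 = 342
Determined eligible → 204 + 16 + 104 + 128 + 18 = 470
e = 470 / (470 + 95) = 470 / 565 = 0.8319
Estimated eligible among unknowns → 0.8319 × 310 = 257.89
Denom → 470 + 257.89 = 727.89
CON2 = 342 / 727.89 = 0.4699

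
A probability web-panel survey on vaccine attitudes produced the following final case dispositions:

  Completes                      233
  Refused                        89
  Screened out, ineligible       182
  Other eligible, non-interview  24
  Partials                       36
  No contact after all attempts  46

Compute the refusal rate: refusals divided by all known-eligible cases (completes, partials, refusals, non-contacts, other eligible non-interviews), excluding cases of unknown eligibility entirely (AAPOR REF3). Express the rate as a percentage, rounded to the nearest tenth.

20.8%

Numerator: 89
Denominator: 233 + 36 + 89 + 46 + 24 = 428
REF3 = 89 / 428 = 0.2079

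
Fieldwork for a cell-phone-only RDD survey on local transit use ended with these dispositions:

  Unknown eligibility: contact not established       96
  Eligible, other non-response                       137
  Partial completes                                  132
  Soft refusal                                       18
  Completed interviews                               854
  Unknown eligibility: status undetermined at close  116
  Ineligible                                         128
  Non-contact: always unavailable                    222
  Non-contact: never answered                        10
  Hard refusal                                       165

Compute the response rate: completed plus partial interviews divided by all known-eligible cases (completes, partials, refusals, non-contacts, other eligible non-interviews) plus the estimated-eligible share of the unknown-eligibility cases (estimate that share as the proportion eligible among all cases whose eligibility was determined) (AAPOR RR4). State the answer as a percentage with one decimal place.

Refusals = 165 + 18 = 183
Non-contacts = 10 + 222 = 232
Eligibility not determined = 96 + 116 = 212
Num → 854 + 132 = 986
Determined eligible → 854 + 132 + 183 + 232 + 137 = 1538
e = 1538 / (1538 + 128) = 1538 / 1666 = 0.9232
Estimated eligible among unknowns → 0.9232 × 212 = 195.72
Base → 1538 + 195.72 = 1733.72
RR4 = 986 / 1733.72 = 0.5687

56.9%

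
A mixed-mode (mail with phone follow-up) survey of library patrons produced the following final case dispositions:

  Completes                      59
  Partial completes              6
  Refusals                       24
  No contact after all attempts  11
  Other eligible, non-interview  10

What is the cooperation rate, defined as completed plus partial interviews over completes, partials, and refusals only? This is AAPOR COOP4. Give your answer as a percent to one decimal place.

Numerator → 59 + 6 = 65
Denominator → 59 + 6 + 24 = 89
COOP4 = 65 / 89 = 0.7303

73.0%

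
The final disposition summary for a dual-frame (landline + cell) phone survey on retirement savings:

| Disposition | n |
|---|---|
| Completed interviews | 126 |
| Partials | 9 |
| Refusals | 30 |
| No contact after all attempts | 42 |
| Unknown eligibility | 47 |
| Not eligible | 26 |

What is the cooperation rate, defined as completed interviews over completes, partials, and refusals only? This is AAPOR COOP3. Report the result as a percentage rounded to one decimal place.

Numerator = 126
Denominator = 126 + 9 + 30 = 165
COOP3 = 126 / 165 = 0.7636

76.4%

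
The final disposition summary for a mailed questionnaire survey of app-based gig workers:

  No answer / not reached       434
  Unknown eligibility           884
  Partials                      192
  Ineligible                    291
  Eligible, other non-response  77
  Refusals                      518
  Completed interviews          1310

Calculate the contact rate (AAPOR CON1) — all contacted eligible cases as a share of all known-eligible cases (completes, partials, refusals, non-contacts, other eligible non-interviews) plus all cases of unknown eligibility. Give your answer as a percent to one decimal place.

Numerator = 1310 + 192 + 518 + 77 = 2097
Denominator = 1310 + 192 + 518 + 434 + 77 + 884 = 3415
CON1 = 2097 / 3415 = 0.6141

61.4%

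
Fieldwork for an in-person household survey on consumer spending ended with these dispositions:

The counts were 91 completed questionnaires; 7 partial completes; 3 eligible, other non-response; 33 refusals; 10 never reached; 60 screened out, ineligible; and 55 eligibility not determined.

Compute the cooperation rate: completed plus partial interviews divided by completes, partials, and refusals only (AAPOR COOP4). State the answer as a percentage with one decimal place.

74.8%

Num: 91 + 7 = 98
Denom: 91 + 7 + 33 = 131
COOP4 = 98 / 131 = 0.7481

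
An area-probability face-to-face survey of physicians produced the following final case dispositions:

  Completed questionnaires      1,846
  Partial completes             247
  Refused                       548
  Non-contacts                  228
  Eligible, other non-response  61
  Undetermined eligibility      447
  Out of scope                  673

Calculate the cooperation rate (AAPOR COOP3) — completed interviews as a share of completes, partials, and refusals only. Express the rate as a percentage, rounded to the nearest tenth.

69.9%

Num = 1846
Denom = 1846 + 247 + 548 = 2641
COOP3 = 1846 / 2641 = 0.6990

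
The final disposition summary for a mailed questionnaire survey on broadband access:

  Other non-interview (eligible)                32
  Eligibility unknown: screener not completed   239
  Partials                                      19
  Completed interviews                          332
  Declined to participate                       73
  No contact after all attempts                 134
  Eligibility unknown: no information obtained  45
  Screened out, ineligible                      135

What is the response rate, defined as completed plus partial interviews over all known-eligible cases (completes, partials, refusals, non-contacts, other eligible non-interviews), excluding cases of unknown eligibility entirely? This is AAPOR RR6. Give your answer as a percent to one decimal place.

59.5%

Unknown if eligible = 239 + 45 = 284
Num → 332 + 19 = 351
Denominator → 332 + 19 + 73 + 134 + 32 = 590
RR6 = 351 / 590 = 0.5949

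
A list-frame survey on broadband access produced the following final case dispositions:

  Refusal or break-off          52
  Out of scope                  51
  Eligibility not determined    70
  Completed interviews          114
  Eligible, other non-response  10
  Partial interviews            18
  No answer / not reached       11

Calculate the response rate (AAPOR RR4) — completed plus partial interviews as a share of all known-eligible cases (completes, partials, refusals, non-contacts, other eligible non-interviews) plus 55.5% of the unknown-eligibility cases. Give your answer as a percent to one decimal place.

54.1%

Num → 114 + 18 = 132
Known eligible → 114 + 18 + 52 + 11 + 10 = 205
Eligible share of unknowns → 0.5550 × 70 = 38.85
Denom → 205 + 38.85 = 243.85
RR4 = 132 / 243.85 = 0.5413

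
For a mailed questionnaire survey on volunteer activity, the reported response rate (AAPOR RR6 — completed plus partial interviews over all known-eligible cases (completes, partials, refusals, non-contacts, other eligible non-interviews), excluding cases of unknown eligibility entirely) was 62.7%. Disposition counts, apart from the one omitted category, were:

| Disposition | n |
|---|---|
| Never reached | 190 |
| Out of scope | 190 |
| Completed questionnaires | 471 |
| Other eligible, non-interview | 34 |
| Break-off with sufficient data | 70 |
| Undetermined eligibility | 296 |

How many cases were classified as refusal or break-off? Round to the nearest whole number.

98

Numerator: 471 + 70 = 541
RR6 = 541 / D = 0.627
D = 541 / 0.627 = 862.8
Remaining denominator categories sum to 765
refusal or break-off = 862.8 − 765 ≈ 98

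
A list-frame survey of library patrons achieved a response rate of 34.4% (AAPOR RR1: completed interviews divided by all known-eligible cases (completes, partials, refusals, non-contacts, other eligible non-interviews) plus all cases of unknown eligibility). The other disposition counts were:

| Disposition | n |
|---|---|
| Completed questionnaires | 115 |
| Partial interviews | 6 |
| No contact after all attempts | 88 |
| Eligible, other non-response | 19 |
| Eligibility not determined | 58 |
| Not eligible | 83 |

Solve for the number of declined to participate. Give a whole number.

RR1 = 115 / D = 0.344
D = 115 / 0.344 = 334.3
Other denominator terms total 286
declined to participate = 334.3 − 286 ≈ 48

48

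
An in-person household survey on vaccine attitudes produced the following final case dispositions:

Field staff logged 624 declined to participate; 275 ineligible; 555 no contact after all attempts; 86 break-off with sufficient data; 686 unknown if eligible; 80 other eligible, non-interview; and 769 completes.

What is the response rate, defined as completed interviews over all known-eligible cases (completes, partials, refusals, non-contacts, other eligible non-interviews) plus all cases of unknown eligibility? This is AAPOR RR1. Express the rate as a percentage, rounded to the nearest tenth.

27.5%

Num = 769
Denominator = 769 + 86 + 624 + 555 + 80 + 686 = 2800
RR1 = 769 / 2800 = 0.2746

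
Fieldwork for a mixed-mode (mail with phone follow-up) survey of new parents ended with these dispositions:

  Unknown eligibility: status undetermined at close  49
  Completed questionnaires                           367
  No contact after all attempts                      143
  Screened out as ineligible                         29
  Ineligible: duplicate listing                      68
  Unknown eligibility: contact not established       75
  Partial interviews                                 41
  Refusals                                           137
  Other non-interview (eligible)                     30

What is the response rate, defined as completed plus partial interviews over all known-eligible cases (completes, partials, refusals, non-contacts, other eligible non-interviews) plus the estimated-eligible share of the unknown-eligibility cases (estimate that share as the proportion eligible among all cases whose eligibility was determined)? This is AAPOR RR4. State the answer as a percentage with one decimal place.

Undetermined eligibility = 75 + 49 = 124
Ineligible = 29 + 68 = 97
Top: 367 + 41 = 408
Determined eligible: 367 + 41 + 137 + 143 + 30 = 718
e = 718 / (718 + 97) = 718 / 815 = 0.8810
e × U: 0.8810 × 124 = 109.24
Denominator: 718 + 109.24 = 827.24
RR4 = 408 / 827.24 = 0.4932

49.3%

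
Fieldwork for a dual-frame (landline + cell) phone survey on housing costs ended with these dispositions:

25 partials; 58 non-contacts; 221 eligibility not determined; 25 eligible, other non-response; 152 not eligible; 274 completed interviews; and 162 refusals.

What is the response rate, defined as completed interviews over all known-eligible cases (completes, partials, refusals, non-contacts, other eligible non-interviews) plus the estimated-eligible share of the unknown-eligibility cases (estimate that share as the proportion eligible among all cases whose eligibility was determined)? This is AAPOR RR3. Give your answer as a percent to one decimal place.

Num = 274
Known eligible = 274 + 25 + 162 + 58 + 25 = 544
e = 544 / (544 + 152) = 544 / 696 = 0.7816
Eligible share of unknowns = 0.7816 × 221 = 172.73
Base = 544 + 172.73 = 716.73
RR3 = 274 / 716.73 = 0.3823

38.2%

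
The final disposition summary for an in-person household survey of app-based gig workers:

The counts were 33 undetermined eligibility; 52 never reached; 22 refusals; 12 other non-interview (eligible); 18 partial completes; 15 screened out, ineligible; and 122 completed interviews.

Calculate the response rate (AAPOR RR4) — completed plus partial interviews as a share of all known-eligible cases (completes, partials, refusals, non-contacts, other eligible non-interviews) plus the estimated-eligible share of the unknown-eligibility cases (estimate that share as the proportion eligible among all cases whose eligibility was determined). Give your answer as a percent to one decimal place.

54.5%

Top: 122 + 18 = 140
Eligible (known): 122 + 18 + 22 + 52 + 12 = 226
e = 226 / (226 + 15) = 226 / 241 = 0.9378
Eligible share of unknowns: 0.9378 × 33 = 30.95
Denom: 226 + 30.95 = 256.95
RR4 = 140 / 256.95 = 0.5449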